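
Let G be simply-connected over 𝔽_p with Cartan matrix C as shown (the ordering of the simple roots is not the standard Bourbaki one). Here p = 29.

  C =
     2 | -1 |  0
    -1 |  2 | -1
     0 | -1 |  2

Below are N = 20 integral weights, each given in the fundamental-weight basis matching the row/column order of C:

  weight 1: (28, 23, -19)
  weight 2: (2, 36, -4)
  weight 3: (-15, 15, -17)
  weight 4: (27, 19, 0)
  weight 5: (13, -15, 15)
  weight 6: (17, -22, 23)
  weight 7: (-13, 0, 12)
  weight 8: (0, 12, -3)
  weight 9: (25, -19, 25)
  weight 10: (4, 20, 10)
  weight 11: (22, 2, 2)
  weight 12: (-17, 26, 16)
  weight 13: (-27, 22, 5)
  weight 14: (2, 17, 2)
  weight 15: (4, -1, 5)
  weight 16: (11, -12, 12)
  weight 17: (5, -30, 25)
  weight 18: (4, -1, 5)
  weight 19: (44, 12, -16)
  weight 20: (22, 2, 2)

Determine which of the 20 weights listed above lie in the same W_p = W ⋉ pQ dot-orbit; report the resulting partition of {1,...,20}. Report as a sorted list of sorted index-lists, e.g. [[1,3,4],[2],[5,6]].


C ↔ A_3 under row/col permutation; |W(A_3)| = 24.

W_29-reps of the 20 weights in Ā_29 (same 3-coord order as C):

    λ_1+ρ ↦ (5, 0, 6)
    λ_2+ρ ↦ (3, 18, 3)
    λ_3+ρ ↦ (0, 14, 2)
    λ_4+ρ ↦ (8, 1, 19)
    λ_5+ρ ↦ (0, 14, 2)
    λ_6+ρ ↦ (3, 18, 3)
    λ_7+ρ ↦ (1, 11, 2)
    λ_8+ρ ↦ (1, 11, 2)
    λ_9+ρ ↦ (3, 18, 3)
    λ_10+ρ ↦ (3, 18, 3)
    λ_11+ρ ↦ (23, 3, 3)
    λ_12+ρ ↦ (1, 11, 2)
    λ_13+ρ ↦ (23, 3, 3)
    λ_14+ρ ↦ (3, 18, 3)
    λ_15+ρ ↦ (5, 0, 6)
    λ_16+ρ ↦ (1, 11, 2)
    λ_17+ρ ↦ (23, 3, 3)
    λ_18+ρ ↦ (5, 0, 6)
    λ_19+ρ ↦ (0, 14, 2)
    λ_20+ρ ↦ (23, 3, 3)

6 distinct reps among the 20 weights ⇒ 6 W_29-linkage classes:

[[1, 15, 18], [2, 6, 9, 10, 14], [3, 5, 19], [4], [7, 8, 12, 16], [11, 13, 17, 20]]


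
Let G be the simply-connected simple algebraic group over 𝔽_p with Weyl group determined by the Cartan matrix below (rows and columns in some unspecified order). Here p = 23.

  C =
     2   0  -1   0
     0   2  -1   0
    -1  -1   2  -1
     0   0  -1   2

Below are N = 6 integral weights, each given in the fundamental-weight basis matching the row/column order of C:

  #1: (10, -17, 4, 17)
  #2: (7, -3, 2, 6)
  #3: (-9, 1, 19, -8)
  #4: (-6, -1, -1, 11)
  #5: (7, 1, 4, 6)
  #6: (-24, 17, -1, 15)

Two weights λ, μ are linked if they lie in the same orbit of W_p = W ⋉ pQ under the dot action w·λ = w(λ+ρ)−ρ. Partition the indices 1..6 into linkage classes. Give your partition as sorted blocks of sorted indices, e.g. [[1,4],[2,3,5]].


D_4 Cartan matrix, 4 simple roots permuted; ρ=(1,1,1,1).

λ_j+ρ reflected into Ā_23 (⟨·,θ^∨⟩≤23); 4-tuples as given:

  λ_1 → (0, 5, 0, 7);  λ_2 → (8, 2, 1, 7);  λ_3 → (8, 2, 1, 7);  λ_4 → (0, 5, 0, 7);  λ_5 → (8, 2, 1, 7);  λ_6 → (0, 5, 0, 7)

The 6 indices split into 2 linkage classes (same alcove rep ⇔ same W_23-dot-orbit):

[[1, 4, 6], [2, 3, 5]]


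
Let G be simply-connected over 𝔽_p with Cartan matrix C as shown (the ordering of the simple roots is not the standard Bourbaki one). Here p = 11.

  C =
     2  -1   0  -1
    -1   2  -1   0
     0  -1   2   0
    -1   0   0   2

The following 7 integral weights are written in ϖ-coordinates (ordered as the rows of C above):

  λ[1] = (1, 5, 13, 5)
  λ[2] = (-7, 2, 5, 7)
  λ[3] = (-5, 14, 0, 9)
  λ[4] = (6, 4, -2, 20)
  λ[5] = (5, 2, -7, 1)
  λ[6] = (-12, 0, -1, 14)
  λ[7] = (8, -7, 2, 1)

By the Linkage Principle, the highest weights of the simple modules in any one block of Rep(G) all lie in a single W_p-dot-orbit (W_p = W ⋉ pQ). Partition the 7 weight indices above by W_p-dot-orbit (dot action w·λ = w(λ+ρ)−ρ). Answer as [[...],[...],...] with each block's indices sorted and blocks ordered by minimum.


Cartan matrix: type A_4 (|W|=120); un-permuting the 4 rows.

W_11-reps of the 7 weights in Ā_11 (same 4-coord order as C):

    1: (3, 3, 3, 2)
    2: (3, 3, 3, 2)
    3: (1, 0, 6, 0)
    4: (1, 0, 6, 0)
    5: (3, 3, 3, 2)
    6: (1, 0, 6, 0)
    7: (3, 3, 3, 2)

These 7 weights hit 2 W_11-dot-orbits; sizes (4, 3):

[[1, 2, 5, 7], [3, 4, 6]]


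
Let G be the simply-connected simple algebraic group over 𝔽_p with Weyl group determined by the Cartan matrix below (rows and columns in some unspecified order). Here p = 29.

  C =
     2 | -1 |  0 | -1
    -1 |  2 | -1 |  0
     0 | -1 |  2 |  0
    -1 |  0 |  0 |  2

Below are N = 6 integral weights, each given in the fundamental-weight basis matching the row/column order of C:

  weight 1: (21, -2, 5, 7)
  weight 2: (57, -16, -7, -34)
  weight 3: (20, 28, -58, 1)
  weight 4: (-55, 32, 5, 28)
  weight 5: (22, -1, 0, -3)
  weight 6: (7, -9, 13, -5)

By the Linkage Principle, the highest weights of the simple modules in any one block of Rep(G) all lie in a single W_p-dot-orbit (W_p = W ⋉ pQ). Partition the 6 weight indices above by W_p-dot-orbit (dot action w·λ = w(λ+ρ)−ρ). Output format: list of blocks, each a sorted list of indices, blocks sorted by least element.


C ↔ A_4 under row/col permutation; |W(A_4)| = 120.

W_29-reps of the 6 weights in Ā_29 (same 4-coord order as C):

  [1] (21, 0, 1, 2) · [2] (4, 4, 6, 0) · [3] (21, 0, 1, 2) · [4] (4, 4, 6, 0) · [5] (21, 0, 1, 2) · [6] (4, 4, 6, 0)

Grouping the 6 weights by Ā_29-representative: 2 linkage classes.

[[1, 3, 5], [2, 4, 6]]


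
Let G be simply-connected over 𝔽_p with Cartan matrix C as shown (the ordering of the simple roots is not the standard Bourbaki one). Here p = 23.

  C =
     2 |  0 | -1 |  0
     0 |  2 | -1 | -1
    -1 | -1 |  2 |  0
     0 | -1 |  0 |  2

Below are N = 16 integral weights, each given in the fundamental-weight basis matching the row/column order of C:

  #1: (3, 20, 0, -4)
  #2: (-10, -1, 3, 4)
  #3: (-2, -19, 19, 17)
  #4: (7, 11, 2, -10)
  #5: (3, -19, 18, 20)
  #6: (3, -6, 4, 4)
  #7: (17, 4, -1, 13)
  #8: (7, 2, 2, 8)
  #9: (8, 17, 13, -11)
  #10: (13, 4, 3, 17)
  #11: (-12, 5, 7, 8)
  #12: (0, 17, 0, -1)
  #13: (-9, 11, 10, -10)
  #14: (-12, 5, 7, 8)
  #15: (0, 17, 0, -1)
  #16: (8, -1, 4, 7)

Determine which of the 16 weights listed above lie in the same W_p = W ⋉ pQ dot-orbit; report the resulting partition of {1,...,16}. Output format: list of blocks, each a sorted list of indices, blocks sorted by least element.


Cartan matrix: type A_4 (|W|=120); un-permuting the 4 rows.

Alcove-folded reps (p=23, 16 weights, presented ϖ-order):

  1: (1, 18, 1, 0)
  2: (4, 5, 0, 0)
  3: (1, 18, 1, 0)
  4: (8, 3, 3, 9)
  5: (1, 18, 1, 0)
  6: (4, 5, 0, 0)
  7: (4, 5, 0, 0)
  8: (8, 3, 3, 9)
  9: (9, 0, 5, 8)
  10: (4, 5, 0, 0)
  11: (8, 3, 3, 9)
  12: (1, 18, 1, 0)
  13: (8, 3, 3, 9)
  14: (8, 3, 3, 9)
  15: (1, 18, 1, 0)
  16: (9, 0, 5, 8)

Linkage partition of the 16 weights (4 classes, p=23):

[[1, 3, 5, 12, 15], [2, 6, 7, 10], [4, 8, 11, 13, 14], [9, 16]]


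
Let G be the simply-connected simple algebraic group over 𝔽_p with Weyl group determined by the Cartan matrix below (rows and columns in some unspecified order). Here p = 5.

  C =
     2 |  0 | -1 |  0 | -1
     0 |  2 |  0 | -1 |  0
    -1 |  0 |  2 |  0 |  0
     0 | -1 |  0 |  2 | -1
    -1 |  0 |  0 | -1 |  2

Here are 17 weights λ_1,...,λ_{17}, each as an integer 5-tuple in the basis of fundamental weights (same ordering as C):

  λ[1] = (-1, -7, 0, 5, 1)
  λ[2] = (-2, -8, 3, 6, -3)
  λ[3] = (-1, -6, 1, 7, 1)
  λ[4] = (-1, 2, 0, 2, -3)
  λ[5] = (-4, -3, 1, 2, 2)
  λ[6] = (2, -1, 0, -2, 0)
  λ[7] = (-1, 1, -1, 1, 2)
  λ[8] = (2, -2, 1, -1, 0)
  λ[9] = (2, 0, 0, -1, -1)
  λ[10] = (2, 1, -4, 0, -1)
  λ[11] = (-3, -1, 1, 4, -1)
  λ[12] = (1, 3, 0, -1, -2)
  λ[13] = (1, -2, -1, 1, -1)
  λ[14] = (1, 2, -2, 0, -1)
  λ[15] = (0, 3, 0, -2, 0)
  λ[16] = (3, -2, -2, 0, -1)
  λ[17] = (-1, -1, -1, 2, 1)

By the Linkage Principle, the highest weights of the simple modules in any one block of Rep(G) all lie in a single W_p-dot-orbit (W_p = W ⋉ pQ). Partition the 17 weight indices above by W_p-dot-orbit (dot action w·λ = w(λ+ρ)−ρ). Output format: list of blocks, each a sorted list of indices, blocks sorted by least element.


A_5 Cartan matrix, 5 simple roots permuted; ρ=(1,1,1,1,1).

W_5-reps of the 17 weights in Ā_5 (same 5-coord order as C):

  [1] (2, 1, 0, 1, 0);  [2] (2, 1, 0, 1, 0);  [3] (2, 0, 0, 2, 1);  [4] (1, 2, 0, 1, 0);  [5] (2, 1, 0, 1, 0);  [6] (3, 1, 1, 0, 0);  [7] (2, 0, 0, 2, 1);  [8] (3, 1, 1, 0, 0);  [9] (3, 1, 1, 0, 0);  [10] (0, 1, 2, 1, 0);  [11] (0, 0, 0, 3, 2);  [12] (1, 2, 0, 1, 0);  [13] (2, 1, 0, 1, 0);  [14] (1, 2, 0, 1, 0);  [15] (1, 2, 0, 1, 0);  [16] (3, 1, 1, 0, 0);  [17] (0, 0, 0, 3, 2)

These 17 weights hit 6 W_5-dot-orbits; sizes (4, 2, 4, 4, 1, 2):

[[1, 2, 5, 13], [3, 7], [4, 12, 14, 15], [6, 8, 9, 16], [10], [11, 17]]


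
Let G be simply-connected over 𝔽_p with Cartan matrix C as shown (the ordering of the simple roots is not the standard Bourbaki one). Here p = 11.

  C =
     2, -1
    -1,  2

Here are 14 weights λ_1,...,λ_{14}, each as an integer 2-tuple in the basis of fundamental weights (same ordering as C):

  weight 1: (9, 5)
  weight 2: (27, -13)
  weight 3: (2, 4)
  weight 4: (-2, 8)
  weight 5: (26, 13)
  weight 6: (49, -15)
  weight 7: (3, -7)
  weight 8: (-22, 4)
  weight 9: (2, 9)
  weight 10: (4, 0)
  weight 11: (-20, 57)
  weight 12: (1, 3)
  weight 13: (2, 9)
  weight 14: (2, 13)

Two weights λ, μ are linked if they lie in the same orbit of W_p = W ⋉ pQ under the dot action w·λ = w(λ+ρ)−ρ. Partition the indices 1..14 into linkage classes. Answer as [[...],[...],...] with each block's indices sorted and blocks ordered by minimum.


Type A_2, rank 2, |W|=6; reorder rows/cols to standard.

W_11-reps of the 14 weights in Ā_11 (same 2-coord order as C):

  λ_1+ρ ↦ (5, 1) · λ_2+ρ ↦ (5, 1) · λ_3+ρ ↦ (3, 5) · λ_4+ρ ↦ (1, 8) · λ_5+ρ ↦ (3, 5) · λ_6+ρ ↦ (3, 5) · λ_7+ρ ↦ (2, 4) · λ_8+ρ ↦ (5, 1) · λ_9+ρ ↦ (1, 8) · λ_10+ρ ↦ (5, 1) · λ_11+ρ ↦ (3, 5) · λ_12+ρ ↦ (2, 4) · λ_13+ρ ↦ (1, 8) · λ_14+ρ ↦ (3, 5)

These 14 weights hit 4 W_11-dot-orbits; sizes (4, 5, 3, 2):

[[1, 2, 8, 10], [3, 5, 6, 11, 14], [4, 9, 13], [7, 12]]


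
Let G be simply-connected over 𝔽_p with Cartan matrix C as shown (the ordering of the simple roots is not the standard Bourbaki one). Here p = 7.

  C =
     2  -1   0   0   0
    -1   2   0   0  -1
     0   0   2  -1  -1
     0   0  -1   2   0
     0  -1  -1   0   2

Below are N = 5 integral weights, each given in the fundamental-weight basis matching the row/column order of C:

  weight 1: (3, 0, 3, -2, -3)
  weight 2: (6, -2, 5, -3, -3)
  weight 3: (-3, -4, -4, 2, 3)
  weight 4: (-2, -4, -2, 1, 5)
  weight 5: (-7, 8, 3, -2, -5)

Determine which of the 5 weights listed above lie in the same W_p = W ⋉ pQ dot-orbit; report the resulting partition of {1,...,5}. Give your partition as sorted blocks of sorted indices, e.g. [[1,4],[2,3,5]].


C ↔ A_5 under row/col permutation; |W(A_5)| = 720.

W_7-reps of the 5 weights in Ā_7 (same 5-coord order as C):

  λ_1+ρ ↦ (3, 1, 1, 1, 1);  λ_2+ρ ↦ (1, 2, 0, 1, 1);  λ_3+ρ ↦ (1, 2, 0, 1, 1);  λ_4+ρ ↦ (3, 1, 1, 1, 1);  λ_5+ρ ↦ (3, 1, 1, 1, 1)

Linkage partition of the 5 weights (2 classes, p=7):

[[1, 4, 5], [2, 3]]


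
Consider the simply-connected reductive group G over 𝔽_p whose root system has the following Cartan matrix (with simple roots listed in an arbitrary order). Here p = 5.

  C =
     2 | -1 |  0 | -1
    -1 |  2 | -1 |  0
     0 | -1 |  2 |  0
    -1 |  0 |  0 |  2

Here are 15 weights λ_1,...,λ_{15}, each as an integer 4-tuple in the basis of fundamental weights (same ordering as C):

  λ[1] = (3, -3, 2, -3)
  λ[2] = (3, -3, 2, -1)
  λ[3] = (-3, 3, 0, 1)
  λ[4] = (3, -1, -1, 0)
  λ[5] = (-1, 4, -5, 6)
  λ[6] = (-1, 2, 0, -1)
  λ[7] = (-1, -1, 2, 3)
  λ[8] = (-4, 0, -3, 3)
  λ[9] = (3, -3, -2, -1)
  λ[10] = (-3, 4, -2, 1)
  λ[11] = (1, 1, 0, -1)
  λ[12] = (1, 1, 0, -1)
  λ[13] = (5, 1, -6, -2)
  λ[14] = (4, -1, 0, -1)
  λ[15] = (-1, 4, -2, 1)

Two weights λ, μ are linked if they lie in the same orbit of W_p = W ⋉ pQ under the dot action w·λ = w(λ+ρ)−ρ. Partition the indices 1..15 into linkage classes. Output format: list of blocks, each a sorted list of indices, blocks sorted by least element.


Root system A_4: the 4×4 matrix C matches after relabeling.

Alcove-folded reps (p=5, 15 weights, presented ϖ-order):

  λ_1 → (0, 2, 1, 2)
  λ_2 → (2, 2, 1, 0)
  λ_3 → (2, 2, 1, 0)
  λ_4 → (4, 0, 0, 1)
  λ_5 → (0, 0, 1, 2)
  λ_6 → (0, 3, 1, 0)
  λ_7 → (0, 0, 1, 2)
  λ_8 → (1, 1, 2, 0)
  λ_9 → (1, 1, 2, 0)
  λ_10 → (2, 2, 1, 0)
  λ_11 → (2, 2, 1, 0)
  λ_12 → (2, 2, 1, 0)
  λ_13 → (0, 2, 1, 2)
  λ_14 → (4, 0, 0, 1)
  λ_15 → (0, 3, 1, 0)

Linkage partition of the 15 weights (6 classes, p=5):

[[1, 13], [2, 3, 10, 11, 12], [4, 14], [5, 7], [6, 15], [8, 9]]


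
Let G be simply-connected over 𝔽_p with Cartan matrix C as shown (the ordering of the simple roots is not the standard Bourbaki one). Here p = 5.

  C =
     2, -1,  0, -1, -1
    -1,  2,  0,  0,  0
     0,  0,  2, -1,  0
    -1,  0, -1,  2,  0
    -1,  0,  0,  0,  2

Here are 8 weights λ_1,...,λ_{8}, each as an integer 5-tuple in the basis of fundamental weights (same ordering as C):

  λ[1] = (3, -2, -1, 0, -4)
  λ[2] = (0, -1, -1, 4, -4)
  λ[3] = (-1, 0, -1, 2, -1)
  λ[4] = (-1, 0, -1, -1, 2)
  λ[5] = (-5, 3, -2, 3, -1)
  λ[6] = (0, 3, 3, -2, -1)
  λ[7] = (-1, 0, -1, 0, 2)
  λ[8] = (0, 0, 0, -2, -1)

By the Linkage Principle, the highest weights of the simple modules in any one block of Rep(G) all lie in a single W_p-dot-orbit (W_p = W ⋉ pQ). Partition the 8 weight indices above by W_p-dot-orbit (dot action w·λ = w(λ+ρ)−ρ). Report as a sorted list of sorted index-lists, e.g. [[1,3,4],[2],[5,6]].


Dynkin diagram of C (from the 8 off-diagonal −1 entries): D_5.

λ_j+ρ reflected into Ā_5 (⟨·,θ^∨⟩≤5); 5-tuples as given:

  [1] (0, 1, 0, 0, 3)
  [2] (0, 1, 0, 1, 0)
  [3] (0, 1, 0, 1, 0)
  [4] (0, 1, 0, 0, 3)
  [5] (0, 1, 0, 0, 3)
  [6] (0, 1, 0, 0, 3)
  [7] (0, 1, 0, 0, 3)
  [8] (0, 1, 0, 1, 0)

These 8 weights hit 2 W_5-dot-orbits; sizes (5, 3):

[[1, 4, 5, 6, 7], [2, 3, 8]]


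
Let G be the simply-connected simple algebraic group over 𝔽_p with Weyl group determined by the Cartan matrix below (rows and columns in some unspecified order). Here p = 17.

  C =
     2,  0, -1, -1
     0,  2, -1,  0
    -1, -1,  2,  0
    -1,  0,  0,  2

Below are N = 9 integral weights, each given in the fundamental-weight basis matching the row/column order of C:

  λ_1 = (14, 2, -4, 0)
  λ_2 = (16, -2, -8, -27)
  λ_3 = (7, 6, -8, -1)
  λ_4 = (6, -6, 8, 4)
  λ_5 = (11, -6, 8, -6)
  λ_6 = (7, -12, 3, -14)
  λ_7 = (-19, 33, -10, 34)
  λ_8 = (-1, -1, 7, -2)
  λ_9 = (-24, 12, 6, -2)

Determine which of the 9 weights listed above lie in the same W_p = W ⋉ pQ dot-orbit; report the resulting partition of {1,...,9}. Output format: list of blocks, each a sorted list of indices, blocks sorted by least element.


Root system A_4: the 4×4 matrix C matches after relabeling.

λ_j+ρ reflected into Ā_17 (⟨·,θ^∨⟩≤17); 4-tuples as given:

  λ_1 → (12, 0, 3, 1) · λ_2 → (1, 0, 7, 0) · λ_3 → (1, 0, 7, 0) · λ_4 → (7, 1, 4, 1) · λ_5 → (7, 1, 4, 1) · λ_6 → (7, 1, 4, 1) · λ_7 → (1, 0, 7, 0) · λ_8 → (1, 0, 7, 0) · λ_9 → (10, 3, 3, 0)

Grouping the 9 weights by Ā_17-representative: 4 linkage classes.

[[1], [2, 3, 7, 8], [4, 5, 6], [9]]


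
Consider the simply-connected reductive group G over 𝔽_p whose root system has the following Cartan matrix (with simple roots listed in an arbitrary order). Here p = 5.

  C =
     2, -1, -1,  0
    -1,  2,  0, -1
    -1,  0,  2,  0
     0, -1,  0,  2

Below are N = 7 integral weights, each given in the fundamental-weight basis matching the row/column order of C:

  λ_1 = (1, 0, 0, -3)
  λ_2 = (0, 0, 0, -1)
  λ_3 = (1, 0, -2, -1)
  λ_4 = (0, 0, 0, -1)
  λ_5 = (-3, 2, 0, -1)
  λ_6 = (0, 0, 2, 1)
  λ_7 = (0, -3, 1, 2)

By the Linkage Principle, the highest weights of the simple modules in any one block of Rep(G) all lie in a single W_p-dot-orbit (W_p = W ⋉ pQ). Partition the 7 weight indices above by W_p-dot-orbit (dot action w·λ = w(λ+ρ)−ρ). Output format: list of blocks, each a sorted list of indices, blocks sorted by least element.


C ↔ A_4 under row/col permutation; |W(A_4)| = 120.

Folding the 7 weights λ_j+ρ into Ā_5 (reps in the given 4-coord order):

  [1] (1, 1, 1, 1)
  [2] (1, 1, 1, 0)
  [3] (1, 1, 1, 0)
  [4] (1, 1, 1, 0)
  [5] (1, 1, 1, 0)
  [6] (1, 1, 1, 0)
  [7] (1, 1, 1, 1)

2 distinct reps among the 7 weights ⇒ 2 W_5-linkage classes:

[[1, 7], [2, 3, 4, 5, 6]]


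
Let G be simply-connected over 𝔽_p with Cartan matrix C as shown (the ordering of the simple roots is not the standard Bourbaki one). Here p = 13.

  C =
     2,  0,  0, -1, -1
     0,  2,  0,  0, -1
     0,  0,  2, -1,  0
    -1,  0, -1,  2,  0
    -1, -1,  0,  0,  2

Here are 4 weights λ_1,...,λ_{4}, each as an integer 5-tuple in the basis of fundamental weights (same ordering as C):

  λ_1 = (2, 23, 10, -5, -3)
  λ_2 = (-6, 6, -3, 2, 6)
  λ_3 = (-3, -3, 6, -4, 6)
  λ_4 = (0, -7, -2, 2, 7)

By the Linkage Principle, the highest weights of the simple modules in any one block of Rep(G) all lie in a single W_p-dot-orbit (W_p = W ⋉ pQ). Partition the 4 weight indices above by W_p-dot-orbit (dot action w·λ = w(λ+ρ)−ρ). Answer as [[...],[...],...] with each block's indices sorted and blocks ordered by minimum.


Root system A_5: the 5×5 matrix C matches after relabeling.

Folding the 4 weights λ_j+ρ into Ā_13 (reps in the given 5-coord order):

  1: (1, 6, 1, 2, 2) · 2: (1, 6, 1, 2, 2) · 3: (3, 2, 2, 2, 0) · 4: (1, 6, 1, 2, 2)

Linkage partition of the 4 weights (2 classes, p=13):

[[1, 2, 4], [3]]


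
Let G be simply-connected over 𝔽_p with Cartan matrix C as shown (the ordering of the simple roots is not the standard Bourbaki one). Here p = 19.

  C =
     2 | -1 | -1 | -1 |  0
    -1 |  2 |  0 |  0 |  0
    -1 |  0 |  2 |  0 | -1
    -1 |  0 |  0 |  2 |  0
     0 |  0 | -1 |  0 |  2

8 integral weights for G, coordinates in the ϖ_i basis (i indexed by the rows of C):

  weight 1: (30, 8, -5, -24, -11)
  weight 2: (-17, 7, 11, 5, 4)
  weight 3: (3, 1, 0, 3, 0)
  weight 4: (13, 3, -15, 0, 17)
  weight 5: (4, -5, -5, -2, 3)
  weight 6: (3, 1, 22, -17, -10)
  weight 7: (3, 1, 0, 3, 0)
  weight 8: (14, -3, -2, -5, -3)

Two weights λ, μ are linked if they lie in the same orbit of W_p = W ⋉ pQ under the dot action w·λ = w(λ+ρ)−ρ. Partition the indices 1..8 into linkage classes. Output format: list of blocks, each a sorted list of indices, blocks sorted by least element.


Root system D_5: the 5×5 matrix C matches after relabeling.

Folding the 8 weights λ_j+ρ into Ā_19 (reps in the given 5-coord order):

    [1] (2, 2, 2, 4, 2)
    [2] (4, 2, 1, 4, 1)
    [3] (4, 2, 1, 4, 1)
    [4] (1, 0, 0, 3, 0)
    [5] (1, 0, 0, 3, 0)
    [6] (4, 2, 1, 4, 1)
    [7] (4, 2, 1, 4, 1)
    [8] (4, 2, 1, 4, 1)

These 8 weights hit 3 W_19-dot-orbits; sizes (1, 5, 2):

[[1], [2, 3, 6, 7, 8], [4, 5]]


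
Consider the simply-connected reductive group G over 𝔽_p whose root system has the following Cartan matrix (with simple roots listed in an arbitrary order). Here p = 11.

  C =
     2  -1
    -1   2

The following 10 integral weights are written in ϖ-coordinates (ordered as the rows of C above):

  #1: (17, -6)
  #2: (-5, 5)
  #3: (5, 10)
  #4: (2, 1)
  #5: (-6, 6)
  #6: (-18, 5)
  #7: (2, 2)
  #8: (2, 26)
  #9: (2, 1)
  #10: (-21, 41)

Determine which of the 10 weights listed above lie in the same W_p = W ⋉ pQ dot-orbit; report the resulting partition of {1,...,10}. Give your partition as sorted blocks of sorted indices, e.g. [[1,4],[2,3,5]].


A_2 Cartan matrix, 2 simple roots permuted; ρ=(1,1).

λ_j+ρ reflected into Ā_11 (⟨·,θ^∨⟩≤11); 2-tuples as given:

    1: (4, 2)
    2: (4, 2)
    3: (0, 5)
    4: (3, 2)
    5: (5, 2)
    6: (0, 5)
    7: (3, 3)
    8: (3, 3)
    9: (3, 2)
    10: (0, 2)

Grouping the 10 weights by Ā_11-representative: 6 linkage classes.

[[1, 2], [3, 6], [4, 9], [5], [7, 8], [10]]


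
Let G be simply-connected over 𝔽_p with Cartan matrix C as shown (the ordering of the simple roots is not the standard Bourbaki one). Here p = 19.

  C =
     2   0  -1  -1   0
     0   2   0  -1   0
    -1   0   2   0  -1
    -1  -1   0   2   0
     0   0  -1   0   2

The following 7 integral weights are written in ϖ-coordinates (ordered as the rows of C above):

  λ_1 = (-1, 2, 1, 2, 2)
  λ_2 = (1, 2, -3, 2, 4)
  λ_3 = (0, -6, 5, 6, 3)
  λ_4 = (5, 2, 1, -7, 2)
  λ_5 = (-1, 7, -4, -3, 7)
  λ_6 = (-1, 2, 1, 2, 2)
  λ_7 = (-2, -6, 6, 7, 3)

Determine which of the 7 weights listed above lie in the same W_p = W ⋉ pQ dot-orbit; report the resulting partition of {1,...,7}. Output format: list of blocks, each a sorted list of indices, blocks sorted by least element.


Type A_5, rank 5, |W|=720; reorder rows/cols to standard.

Each λ_j+ρ reduced to Ā_19; 5-tuples below use C's row order:

  [1] (0, 3, 2, 3, 3)
  [2] (0, 3, 2, 3, 3)
  [3] (1, 5, 6, 2, 4)
  [4] (0, 3, 2, 3, 3)
  [5] (0, 3, 2, 3, 3)
  [6] (0, 3, 2, 3, 3)
  [7] (1, 5, 6, 2, 4)

Linkage partition of the 7 weights (2 classes, p=19):

[[1, 2, 4, 5, 6], [3, 7]]


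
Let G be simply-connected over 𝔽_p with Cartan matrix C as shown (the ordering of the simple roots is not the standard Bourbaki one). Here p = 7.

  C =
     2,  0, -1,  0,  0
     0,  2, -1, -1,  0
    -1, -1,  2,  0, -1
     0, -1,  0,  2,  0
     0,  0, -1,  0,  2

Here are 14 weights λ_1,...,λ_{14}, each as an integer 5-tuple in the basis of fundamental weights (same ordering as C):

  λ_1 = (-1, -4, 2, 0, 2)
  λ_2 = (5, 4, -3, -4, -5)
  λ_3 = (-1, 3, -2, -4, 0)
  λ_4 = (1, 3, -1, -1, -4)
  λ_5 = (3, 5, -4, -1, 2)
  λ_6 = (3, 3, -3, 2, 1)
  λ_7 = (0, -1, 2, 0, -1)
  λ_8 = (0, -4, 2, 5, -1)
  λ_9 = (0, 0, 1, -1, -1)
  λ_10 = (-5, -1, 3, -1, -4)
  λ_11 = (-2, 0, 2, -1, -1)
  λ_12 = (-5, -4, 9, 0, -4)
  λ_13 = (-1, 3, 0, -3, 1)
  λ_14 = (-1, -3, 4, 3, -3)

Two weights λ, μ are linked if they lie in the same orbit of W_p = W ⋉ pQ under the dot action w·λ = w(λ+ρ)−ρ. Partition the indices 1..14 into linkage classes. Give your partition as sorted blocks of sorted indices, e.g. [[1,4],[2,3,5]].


C ↔ D_5 under row/col permutation; |W(D_5)| = 1920.

Each λ_j+ρ reduced to Ā_7; 5-tuples below use C's row order:

  1: (0, 1, 0, 2, 3) · 2: (0, 1, 0, 1, 2) · 3: (1, 0, 0, 3, 0) · 4: (1, 1, 2, 0, 0) · 5: (1, 0, 0, 3, 0) · 6: (0, 1, 0, 1, 2) · 7: (1, 1, 2, 0, 0) · 8: (1, 0, 0, 3, 0) · 9: (1, 1, 2, 0, 0) · 10: (1, 0, 0, 3, 0) · 11: (1, 1, 2, 0, 0) · 12: (1, 1, 2, 0, 0) · 13: (0, 1, 0, 1, 2) · 14: (0, 1, 0, 1, 2)

4 distinct reps among the 14 weights ⇒ 4 W_7-linkage classes:

[[1], [2, 6, 13, 14], [3, 5, 8, 10], [4, 7, 9, 11, 12]]


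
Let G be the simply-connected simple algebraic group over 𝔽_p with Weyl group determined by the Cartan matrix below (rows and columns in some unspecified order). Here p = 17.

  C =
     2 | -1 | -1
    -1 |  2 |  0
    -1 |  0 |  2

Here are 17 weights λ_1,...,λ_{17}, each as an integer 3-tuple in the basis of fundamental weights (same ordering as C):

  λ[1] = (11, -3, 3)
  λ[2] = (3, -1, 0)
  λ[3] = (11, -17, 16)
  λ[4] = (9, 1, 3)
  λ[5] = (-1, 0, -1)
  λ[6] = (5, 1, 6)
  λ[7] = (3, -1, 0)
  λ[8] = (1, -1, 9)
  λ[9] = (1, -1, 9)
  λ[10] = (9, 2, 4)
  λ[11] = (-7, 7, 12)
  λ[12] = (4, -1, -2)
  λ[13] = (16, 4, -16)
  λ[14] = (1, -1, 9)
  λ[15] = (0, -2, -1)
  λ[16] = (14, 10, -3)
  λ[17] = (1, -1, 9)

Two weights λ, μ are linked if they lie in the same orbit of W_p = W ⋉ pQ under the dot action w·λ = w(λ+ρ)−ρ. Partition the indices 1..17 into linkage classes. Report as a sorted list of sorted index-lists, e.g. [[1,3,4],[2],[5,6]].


Type A_3, rank 3, |W|=24; reorder rows/cols to standard.

Each λ_j+ρ reduced to Ā_17; 3-tuples below use C's row order:

    λ_1+ρ ↦ (10, 2, 4)
    λ_2+ρ ↦ (4, 0, 1)
    λ_3+ρ ↦ (4, 0, 1)
    λ_4+ρ ↦ (10, 2, 4)
    λ_5+ρ ↦ (0, 1, 0)
    λ_6+ρ ↦ (6, 2, 7)
    λ_7+ρ ↦ (4, 0, 1)
    λ_8+ρ ↦ (2, 0, 10)
    λ_9+ρ ↦ (2, 0, 10)
    λ_10+ρ ↦ (10, 2, 4)
    λ_11+ρ ↦ (6, 2, 7)
    λ_12+ρ ↦ (4, 0, 1)
    λ_13+ρ ↦ (2, 0, 10)
    λ_14+ρ ↦ (2, 0, 10)
    λ_15+ρ ↦ (0, 1, 0)
    λ_16+ρ ↦ (6, 2, 7)
    λ_17+ρ ↦ (2, 0, 10)

Partition of {1..17} into 5 W_17-dot-orbits:

[[1, 4, 10], [2, 3, 7, 12], [5, 15], [6, 11, 16], [8, 9, 13, 14, 17]]


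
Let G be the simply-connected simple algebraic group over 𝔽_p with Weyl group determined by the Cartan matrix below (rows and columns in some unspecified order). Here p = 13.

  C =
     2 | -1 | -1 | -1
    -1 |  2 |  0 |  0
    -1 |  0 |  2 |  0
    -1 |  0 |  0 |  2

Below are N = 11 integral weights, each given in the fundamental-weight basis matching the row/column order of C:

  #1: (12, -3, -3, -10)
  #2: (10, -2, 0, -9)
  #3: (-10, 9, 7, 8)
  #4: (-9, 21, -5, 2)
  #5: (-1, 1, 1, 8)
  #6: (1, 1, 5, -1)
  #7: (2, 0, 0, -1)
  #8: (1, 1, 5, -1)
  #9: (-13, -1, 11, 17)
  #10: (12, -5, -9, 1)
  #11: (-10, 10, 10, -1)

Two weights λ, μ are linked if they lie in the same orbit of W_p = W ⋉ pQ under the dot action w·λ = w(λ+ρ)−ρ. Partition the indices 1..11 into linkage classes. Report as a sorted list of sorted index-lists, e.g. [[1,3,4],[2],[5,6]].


Dynkin diagram of C (from the 6 off-diagonal −1 entries): D_4.

λ_j+ρ reflected into Ā_13 (⟨·,θ^∨⟩≤13); 4-tuples as given:

    λ_1+ρ ↦ (0, 2, 2, 9)
    λ_2+ρ ↦ (1, 1, 1, 8)
    λ_3+ρ ↦ (3, 1, 1, 0)
    λ_4+ρ ↦ (3, 1, 1, 0)
    λ_5+ρ ↦ (0, 2, 2, 9)
    λ_6+ρ ↦ (2, 2, 6, 0)
    λ_7+ρ ↦ (3, 1, 1, 0)
    λ_8+ρ ↦ (2, 2, 6, 0)
    λ_9+ρ ↦ (0, 7, 5, 1)
    λ_10+ρ ↦ (2, 2, 6, 0)
    λ_11+ρ ↦ (0, 2, 2, 9)

Partition of {1..11} into 5 W_13-dot-orbits:

[[1, 5, 11], [2], [3, 4, 7], [6, 8, 10], [9]]


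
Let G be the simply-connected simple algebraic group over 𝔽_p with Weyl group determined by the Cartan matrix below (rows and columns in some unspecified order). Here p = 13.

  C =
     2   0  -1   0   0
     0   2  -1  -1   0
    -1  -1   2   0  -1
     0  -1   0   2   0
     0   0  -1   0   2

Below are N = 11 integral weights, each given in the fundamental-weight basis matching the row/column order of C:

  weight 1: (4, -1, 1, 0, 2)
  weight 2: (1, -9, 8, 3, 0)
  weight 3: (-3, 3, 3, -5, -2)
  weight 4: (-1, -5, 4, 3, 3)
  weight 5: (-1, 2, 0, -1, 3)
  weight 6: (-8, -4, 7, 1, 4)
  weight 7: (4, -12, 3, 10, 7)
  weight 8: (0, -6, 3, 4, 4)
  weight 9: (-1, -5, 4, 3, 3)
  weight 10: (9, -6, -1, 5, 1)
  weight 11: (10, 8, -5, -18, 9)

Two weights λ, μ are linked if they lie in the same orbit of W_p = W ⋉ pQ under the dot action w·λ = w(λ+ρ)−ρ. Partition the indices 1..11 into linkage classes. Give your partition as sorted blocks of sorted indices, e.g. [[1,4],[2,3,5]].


Dynkin diagram of C (from the 8 off-diagonal −1 entries): D_5.

Ā_13 reps of the 11 weights (D_5, coords as presented):

    λ_1+ρ ↦ (5, 0, 2, 1, 3)
    λ_2+ρ ↦ (2, 0, 1, 4, 1)
    λ_3+ρ ↦ (2, 0, 1, 4, 1)
    λ_4+ρ ↦ (0, 3, 1, 0, 4)
    λ_5+ρ ↦ (0, 3, 1, 0, 4)
    λ_6+ρ ↦ (5, 0, 2, 1, 3)
    λ_7+ρ ↦ (2, 0, 1, 4, 1)
    λ_8+ρ ↦ (0, 3, 1, 0, 4)
    λ_9+ρ ↦ (0, 3, 1, 0, 4)
    λ_10+ρ ↦ (5, 0, 2, 1, 3)
    λ_11+ρ ↦ (2, 0, 1, 4, 1)

The 11 indices split into 3 linkage classes (same alcove rep ⇔ same W_13-dot-orbit):

[[1, 6, 10], [2, 3, 7, 11], [4, 5, 8, 9]]


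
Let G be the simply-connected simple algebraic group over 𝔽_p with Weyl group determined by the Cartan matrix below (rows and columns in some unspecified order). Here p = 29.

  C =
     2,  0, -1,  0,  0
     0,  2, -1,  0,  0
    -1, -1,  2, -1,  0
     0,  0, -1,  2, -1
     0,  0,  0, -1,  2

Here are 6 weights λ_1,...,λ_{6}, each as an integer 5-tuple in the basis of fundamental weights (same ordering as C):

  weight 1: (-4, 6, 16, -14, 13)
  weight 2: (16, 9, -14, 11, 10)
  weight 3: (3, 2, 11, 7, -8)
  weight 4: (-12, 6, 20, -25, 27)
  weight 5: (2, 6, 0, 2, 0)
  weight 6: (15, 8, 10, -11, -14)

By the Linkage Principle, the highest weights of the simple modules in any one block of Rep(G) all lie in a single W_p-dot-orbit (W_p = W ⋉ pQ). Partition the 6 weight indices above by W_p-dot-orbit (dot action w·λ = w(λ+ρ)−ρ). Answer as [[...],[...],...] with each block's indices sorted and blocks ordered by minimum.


Cartan matrix: type D_5 (|W|=1920); un-permuting the 5 rows.

Ā_29 reps of the 6 weights (D_5, coords as presented):

    λ_1 → (3, 7, 1, 3, 1)
    λ_2 → (4, 3, 2, 7, 3)
    λ_3 → (4, 3, 2, 7, 3)
    λ_4 → (3, 7, 1, 3, 1)
    λ_5 → (3, 7, 1, 3, 1)
    λ_6 → (4, 3, 2, 7, 3)

Grouping the 6 weights by Ā_29-representative: 2 linkage classes.

[[1, 4, 5], [2, 3, 6]]


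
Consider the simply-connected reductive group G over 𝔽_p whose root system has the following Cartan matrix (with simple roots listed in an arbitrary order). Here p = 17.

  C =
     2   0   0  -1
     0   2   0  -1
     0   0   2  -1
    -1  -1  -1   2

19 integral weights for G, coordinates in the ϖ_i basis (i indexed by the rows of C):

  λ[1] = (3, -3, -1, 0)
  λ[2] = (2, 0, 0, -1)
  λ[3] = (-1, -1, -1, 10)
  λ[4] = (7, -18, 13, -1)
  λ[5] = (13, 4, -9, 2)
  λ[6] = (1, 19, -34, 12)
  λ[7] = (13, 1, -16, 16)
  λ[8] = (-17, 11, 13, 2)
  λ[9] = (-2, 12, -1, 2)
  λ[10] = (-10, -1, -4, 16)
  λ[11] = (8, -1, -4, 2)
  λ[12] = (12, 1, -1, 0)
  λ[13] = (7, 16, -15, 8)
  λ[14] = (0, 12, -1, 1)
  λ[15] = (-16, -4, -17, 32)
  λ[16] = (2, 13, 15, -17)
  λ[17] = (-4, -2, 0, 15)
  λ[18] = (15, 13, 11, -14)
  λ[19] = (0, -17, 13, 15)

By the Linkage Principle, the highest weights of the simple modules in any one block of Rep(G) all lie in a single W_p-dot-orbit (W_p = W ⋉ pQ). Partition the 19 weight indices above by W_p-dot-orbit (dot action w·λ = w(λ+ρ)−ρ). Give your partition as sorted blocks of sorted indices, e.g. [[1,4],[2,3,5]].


Root system D_4: the 4×4 matrix C matches after relabeling.

Alcove-folded reps (p=17, 19 weights, presented ϖ-order):

  λ_1 → (3, 1, 1, 0)
  λ_2 → (3, 1, 1, 0)
  λ_3 → (0, 0, 0, 6)
  λ_4 → (9, 0, 3, 0)
  λ_5 → (9, 0, 3, 0)
  λ_6 → (1, 13, 0, 1)
  λ_7 → (1, 13, 0, 1)
  λ_8 → (3, 1, 1, 0)
  λ_9 → (1, 13, 0, 1)
  λ_10 → (9, 0, 3, 0)
  λ_11 → (9, 0, 3, 0)
  λ_12 → (13, 2, 0, 1)
  λ_13 → (9, 0, 3, 0)
  λ_14 → (1, 13, 0, 1)
  λ_15 → (1, 13, 0, 1)
  λ_16 → (13, 2, 0, 1)
  λ_17 → (3, 1, 1, 0)
  λ_18 → (3, 1, 1, 0)
  λ_19 → (13, 2, 0, 1)

Linkage partition of the 19 weights (5 classes, p=17):

[[1, 2, 8, 17, 18], [3], [4, 5, 10, 11, 13], [6, 7, 9, 14, 15], [12, 16, 19]]


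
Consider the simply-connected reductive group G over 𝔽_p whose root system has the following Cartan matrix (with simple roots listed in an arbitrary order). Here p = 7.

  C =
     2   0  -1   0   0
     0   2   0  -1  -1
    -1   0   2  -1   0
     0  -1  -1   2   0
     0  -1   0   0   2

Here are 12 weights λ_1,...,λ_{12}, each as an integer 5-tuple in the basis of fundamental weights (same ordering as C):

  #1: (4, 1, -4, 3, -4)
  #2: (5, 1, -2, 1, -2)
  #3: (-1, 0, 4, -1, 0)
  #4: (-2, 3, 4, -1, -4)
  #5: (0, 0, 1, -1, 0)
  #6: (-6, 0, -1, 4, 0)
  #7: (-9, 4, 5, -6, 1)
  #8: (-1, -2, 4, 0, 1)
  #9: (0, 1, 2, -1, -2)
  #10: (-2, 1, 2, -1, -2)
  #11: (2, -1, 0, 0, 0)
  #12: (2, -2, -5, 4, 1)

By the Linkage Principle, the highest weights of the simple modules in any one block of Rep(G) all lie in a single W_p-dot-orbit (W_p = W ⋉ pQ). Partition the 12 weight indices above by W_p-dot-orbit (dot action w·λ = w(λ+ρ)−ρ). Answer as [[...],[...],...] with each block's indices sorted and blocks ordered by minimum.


Cartan matrix: type A_5 (|W|=720); un-permuting the 5 rows.

λ_j+ρ reflected into Ā_7 (⟨·,θ^∨⟩≤7); 5-tuples as given:

  1: (1, 1, 3, 0, 1)
  2: (3, 0, 1, 1, 1)
  3: (0, 1, 5, 0, 1)
  4: (1, 1, 3, 0, 1)
  5: (1, 1, 2, 0, 1)
  6: (0, 1, 5, 0, 1)
  7: (0, 1, 5, 0, 1)
  8: (0, 1, 5, 0, 1)
  9: (1, 1, 3, 0, 1)
  10: (1, 1, 2, 0, 1)
  11: (3, 0, 1, 1, 1)
  12: (1, 1, 3, 0, 1)

Partition of {1..12} into 4 W_7-dot-orbits:

[[1, 4, 9, 12], [2, 11], [3, 6, 7, 8], [5, 10]]


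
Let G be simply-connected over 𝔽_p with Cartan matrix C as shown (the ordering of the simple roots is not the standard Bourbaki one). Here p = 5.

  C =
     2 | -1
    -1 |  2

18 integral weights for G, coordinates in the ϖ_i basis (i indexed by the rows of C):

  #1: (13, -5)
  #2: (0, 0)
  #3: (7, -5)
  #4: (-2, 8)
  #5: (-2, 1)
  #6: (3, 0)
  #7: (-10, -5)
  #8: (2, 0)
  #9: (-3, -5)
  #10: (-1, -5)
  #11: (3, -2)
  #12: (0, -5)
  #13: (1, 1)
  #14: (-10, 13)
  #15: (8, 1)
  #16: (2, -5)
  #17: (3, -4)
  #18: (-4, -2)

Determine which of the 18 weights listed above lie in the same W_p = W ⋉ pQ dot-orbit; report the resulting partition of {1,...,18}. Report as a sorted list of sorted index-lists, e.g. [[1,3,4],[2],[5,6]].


Cartan matrix: type A_2 (|W|=6); un-permuting the 2 rows.

Alcove-folded reps (p=5, 18 weights, presented ϖ-order):

    1: (4, 1)
    2: (1, 1)
    3: (1, 1)
    4: (3, 1)
    5: (1, 1)
    6: (4, 1)
    7: (1, 3)
    8: (3, 1)
    9: (3, 1)
    10: (4, 0)
    11: (3, 1)
    12: (3, 1)
    13: (2, 2)
    14: (4, 0)
    15: (1, 3)
    16: (1, 3)
    17: (1, 3)
    18: (1, 3)

6 distinct reps among the 18 weights ⇒ 6 W_5-linkage classes:

[[1, 6], [2, 3, 5], [4, 8, 9, 11, 12], [7, 15, 16, 17, 18], [10, 14], [13]]


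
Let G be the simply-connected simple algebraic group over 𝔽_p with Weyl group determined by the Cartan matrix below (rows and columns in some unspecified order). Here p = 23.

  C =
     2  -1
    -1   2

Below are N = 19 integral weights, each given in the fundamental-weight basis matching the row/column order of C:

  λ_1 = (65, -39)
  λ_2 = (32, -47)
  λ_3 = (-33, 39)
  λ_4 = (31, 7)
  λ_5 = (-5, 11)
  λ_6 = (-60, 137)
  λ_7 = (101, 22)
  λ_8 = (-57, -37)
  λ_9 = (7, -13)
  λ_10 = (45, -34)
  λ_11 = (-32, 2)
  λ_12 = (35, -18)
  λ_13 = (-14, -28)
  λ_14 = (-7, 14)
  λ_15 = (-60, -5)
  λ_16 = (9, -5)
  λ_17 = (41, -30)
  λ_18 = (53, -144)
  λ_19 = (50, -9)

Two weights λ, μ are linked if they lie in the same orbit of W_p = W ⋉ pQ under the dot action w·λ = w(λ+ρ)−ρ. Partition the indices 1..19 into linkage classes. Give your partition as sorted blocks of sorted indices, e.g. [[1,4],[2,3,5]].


Cartan matrix: type A_2 (|W|=6); un-permuting the 2 rows.

Alcove-folded reps (p=23, 19 weights, presented ϖ-order):

  λ_1 → (5, 15)
  λ_2 → (10, 0)
  λ_3 → (6, 9)
  λ_4 → (6, 9)
  λ_5 → (4, 8)
  λ_6 → (10, 0)
  λ_7 → (10, 0)
  λ_8 → (10, 0)
  λ_9 → (4, 8)
  λ_10 → (10, 0)
  λ_11 → (5, 15)
  λ_12 → (6, 4)
  λ_13 → (6, 4)
  λ_14 → (6, 9)
  λ_15 → (6, 4)
  λ_16 → (6, 4)
  λ_17 → (6, 4)
  λ_18 → (5, 15)
  λ_19 → (5, 15)

Partition of {1..19} into 5 W_23-dot-orbits:

[[1, 11, 18, 19], [2, 6, 7, 8, 10], [3, 4, 14], [5, 9], [12, 13, 15, 16, 17]]


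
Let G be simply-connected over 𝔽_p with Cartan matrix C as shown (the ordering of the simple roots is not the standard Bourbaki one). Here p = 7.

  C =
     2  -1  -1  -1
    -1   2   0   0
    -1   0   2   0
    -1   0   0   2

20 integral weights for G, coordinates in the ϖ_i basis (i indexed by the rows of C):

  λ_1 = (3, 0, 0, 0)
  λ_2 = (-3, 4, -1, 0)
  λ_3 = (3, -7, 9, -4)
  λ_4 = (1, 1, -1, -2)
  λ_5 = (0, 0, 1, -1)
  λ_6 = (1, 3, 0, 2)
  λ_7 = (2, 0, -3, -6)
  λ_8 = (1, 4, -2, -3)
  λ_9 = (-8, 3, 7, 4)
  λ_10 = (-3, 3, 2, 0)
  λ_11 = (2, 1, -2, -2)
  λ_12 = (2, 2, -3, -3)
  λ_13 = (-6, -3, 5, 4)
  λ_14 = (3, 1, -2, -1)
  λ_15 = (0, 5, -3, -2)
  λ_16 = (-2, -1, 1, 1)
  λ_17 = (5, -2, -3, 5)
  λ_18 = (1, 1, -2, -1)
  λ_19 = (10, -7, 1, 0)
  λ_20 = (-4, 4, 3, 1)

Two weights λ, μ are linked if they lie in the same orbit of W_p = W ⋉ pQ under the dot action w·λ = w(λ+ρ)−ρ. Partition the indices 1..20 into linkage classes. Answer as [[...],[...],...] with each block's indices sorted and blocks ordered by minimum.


Root system D_4: the 4×4 matrix C matches after relabeling.

λ_j+ρ reflected into Ā_7 (⟨·,θ^∨⟩≤7); 4-tuples as given:

  1: (0, 1, 1, 1)
  2: (1, 2, 1, 0)
  3: (1, 2, 0, 1)
  4: (1, 2, 0, 1)
  5: (1, 1, 2, 0)
  6: (1, 1, 2, 0)
  7: (1, 2, 1, 0)
  8: (1, 4, 0, 1)
  9: (1, 2, 0, 1)
  10: (1, 2, 1, 1)
  11: (1, 2, 1, 1)
  12: (1, 2, 1, 1)
  13: (1, 4, 0, 1)
  14: (1, 2, 1, 0)
  15: (1, 4, 0, 1)
  16: (0, 1, 1, 1)
  17: (1, 2, 1, 1)
  18: (1, 2, 1, 0)
  19: (1, 4, 0, 1)
  20: (1, 2, 1, 1)

These 20 weights hit 6 W_7-dot-orbits; sizes (2, 4, 3, 2, 4, 5):

[[1, 16], [2, 7, 14, 18], [3, 4, 9], [5, 6], [8, 13, 15, 19], [10, 11, 12, 17, 20]]


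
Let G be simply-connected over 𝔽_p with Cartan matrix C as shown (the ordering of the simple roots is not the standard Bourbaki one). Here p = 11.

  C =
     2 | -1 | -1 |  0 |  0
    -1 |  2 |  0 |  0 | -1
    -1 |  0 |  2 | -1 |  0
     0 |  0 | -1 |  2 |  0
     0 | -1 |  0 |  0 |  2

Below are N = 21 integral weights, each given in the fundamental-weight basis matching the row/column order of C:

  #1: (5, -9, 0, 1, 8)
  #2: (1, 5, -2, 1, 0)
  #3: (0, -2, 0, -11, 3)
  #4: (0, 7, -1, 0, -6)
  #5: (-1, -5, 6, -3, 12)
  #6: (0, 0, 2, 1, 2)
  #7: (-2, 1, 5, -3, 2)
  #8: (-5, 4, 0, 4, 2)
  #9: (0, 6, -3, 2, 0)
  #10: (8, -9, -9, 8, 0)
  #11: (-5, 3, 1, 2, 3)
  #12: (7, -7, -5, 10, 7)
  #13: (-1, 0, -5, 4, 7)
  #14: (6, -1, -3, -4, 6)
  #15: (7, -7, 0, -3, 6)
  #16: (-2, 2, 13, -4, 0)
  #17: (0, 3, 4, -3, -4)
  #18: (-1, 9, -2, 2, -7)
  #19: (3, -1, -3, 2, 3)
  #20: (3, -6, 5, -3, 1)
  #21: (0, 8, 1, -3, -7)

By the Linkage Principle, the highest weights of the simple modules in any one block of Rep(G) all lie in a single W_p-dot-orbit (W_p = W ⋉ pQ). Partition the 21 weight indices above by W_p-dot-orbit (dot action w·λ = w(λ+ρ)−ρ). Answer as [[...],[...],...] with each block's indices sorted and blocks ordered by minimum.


C ↔ A_5 under row/col permutation; |W(A_5)| = 720.

Alcove-folded reps (p=11, 21 weights, presented ϖ-order):

  λ_1 → (1, 6, 1, 1, 1)
  λ_2 → (1, 6, 1, 1, 1)
  λ_3 → (1, 3, 0, 1, 5)
  λ_4 → (1, 3, 0, 1, 5)
  λ_5 → (2, 0, 2, 1, 4)
  λ_6 → (1, 1, 3, 2, 3)
  λ_7 → (1, 1, 3, 2, 3)
  λ_8 → (1, 1, 3, 2, 3)
  λ_9 → (1, 6, 1, 1, 1)
  λ_10 → (1, 6, 1, 1, 1)
  λ_11 → (2, 0, 2, 1, 4)
  λ_12 → (2, 0, 2, 1, 4)
  λ_13 → (1, 3, 0, 1, 5)
  λ_14 → (2, 0, 2, 1, 4)
  λ_15 → (1, 6, 1, 1, 1)
  λ_16 → (2, 1, 5, 1, 0)
  λ_17 → (1, 1, 3, 2, 3)
  λ_18 → (1, 3, 0, 1, 5)
  λ_19 → (2, 0, 2, 1, 4)
  λ_20 → (1, 1, 3, 2, 3)
  λ_21 → (1, 3, 0, 1, 5)

Linkage partition of the 21 weights (5 classes, p=11):

[[1, 2, 9, 10, 15], [3, 4, 13, 18, 21], [5, 11, 12, 14, 19], [6, 7, 8, 17, 20], [16]]


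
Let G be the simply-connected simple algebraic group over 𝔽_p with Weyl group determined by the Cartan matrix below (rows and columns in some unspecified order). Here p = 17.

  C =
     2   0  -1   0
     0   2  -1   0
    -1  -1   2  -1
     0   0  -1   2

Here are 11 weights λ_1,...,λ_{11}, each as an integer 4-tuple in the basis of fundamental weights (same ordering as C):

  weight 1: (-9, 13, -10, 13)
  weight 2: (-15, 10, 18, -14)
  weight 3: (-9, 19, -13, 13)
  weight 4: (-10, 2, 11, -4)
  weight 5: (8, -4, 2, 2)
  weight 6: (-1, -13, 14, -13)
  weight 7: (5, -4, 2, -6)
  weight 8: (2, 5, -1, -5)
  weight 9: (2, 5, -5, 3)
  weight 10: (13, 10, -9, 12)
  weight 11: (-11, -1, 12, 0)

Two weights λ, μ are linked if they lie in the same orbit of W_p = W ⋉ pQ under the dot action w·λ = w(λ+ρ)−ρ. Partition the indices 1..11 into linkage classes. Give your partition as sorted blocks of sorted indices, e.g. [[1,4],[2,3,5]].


C ↔ D_4 under row/col permutation; |W(D_4)| = 192.

Folding the 11 weights λ_j+ρ into Ā_17 (reps in the given 4-coord order):

    λ_1+ρ ↦ (9, 3, 0, 3)
    λ_2+ρ ↦ (1, 2, 3, 0)
    λ_3+ρ ↦ (9, 3, 0, 3)
    λ_4+ρ ↦ (9, 3, 0, 3)
    λ_5+ρ ↦ (9, 3, 0, 3)
    λ_6+ρ ↦ (9, 3, 0, 3)
    λ_7+ρ ↦ (1, 2, 3, 0)
    λ_8+ρ ↦ (1, 2, 3, 0)
    λ_9+ρ ↦ (1, 2, 3, 0)
    λ_10+ρ ↦ (1, 2, 3, 0)
    λ_11+ρ ↦ (10, 0, 3, 1)

3 distinct reps among the 11 weights ⇒ 3 W_17-linkage classes:

[[1, 3, 4, 5, 6], [2, 7, 8, 9, 10], [11]]
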